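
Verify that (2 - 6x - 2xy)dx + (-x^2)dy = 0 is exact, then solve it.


Check exactness: ∂M/∂y = -2x and ∂N/∂x = -2x; equal, so the equation is exact.
Integrate M with respect to x (treating y as constant): ∫M dx = 2x - 3x^2 - x^2y + h(y).
Differentiate w.r.t. y and set equal to N: all terms match, so h'(y) = 0 and h is a constant absorbed into C.
General solution: 2x - 3x^2 - x^2y = C.


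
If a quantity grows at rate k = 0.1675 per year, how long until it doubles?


Exponential growth: P(t) = P₀ e^(0.1675t). Set P(t)/P₀ = 2: e^(0.1675t) = 2.
Solve: t = ln(2)/0.1675 ≈ 4.14 years.


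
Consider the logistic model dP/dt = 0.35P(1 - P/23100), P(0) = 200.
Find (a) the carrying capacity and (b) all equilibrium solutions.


Logistic ODE dP/dt = 0.35P(1 - P/23100) has equilibria where dP/dt = 0, i.e. P = 0 or P = 23100.
The coefficient (1 - P/K) = 0 when P = K, identifying K = 23100 as the carrying capacity.
(a) K = 23100; (b) equilibria P = 0 and P = 23100.


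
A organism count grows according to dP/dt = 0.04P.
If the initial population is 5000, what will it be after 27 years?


The ODE dP/dt = 0.04P has solution P(t) = P(0)e^(0.04t).
Substitute P(0) = 5000 and t = 27: P(27) = 5000 e^(1.08) ≈ 14723.


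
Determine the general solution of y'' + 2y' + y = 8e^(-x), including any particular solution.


Characteristic polynomial (r + 1)² = 0; repeated root r = -1.
y_h = (C₁ + C₂x)e^(-x). Forcing matches the repeated root (resonance), so try y_p = Ax² e^(-x).
Substitute and solve for A: 2A = 8, so A = 4.
General solution: y = (C₁ + C₂x + 4x²)e^(-x).


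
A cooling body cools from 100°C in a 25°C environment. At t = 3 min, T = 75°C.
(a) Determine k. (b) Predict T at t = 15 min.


Newton's law: T(t) = T_a + (T₀ - T_a)e^(-kt).
(a) Use T(3) = 75: (75 - 25)/(100 - 25) = e^(-k·3), so k = -ln(0.667)/3 ≈ 0.1352.
(b) Apply k to t = 15: T(15) = 25 + (75)e^(-2.027) ≈ 34.9°C.


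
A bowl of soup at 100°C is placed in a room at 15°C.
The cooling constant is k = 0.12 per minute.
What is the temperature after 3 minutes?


Newton's law: dT/dt = -k(T - T_a) has solution T(t) = T_a + (T₀ - T_a)e^(-kt).
Plug in T_a = 15, T₀ = 100, k = 0.12, t = 3: T(3) = 15 + (85)e^(-0.36) ≈ 74.3°C.


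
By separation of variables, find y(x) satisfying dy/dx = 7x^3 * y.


Separate variables: dy/y = 7x^3 dx.
Integrate: ln|y| = (7/4)x^4 + C₀.
Exponentiate: y = Ce^((7/4)x^4).


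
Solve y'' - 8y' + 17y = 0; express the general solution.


Characteristic equation: r² - 8r + 17 = 0.
Discriminant is negative; roots r = 4 ± 1i (complex conjugate pair).
General solution uses e^(α x)(C₁ cos(β x) + C₂ sin(β x)): y = e^(4x)(C₁cos(x) + C₂sin(x)).


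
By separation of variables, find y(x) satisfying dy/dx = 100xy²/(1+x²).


Separate: dy/y² = 100x/(1+x²) dx.
Integrate LHS: ∫ dy/y² = -1/y.
Integrate RHS via u = 1+x²: 50ln(1+x²) + C.
Result: -1/y = 50ln(1+x²) + C.


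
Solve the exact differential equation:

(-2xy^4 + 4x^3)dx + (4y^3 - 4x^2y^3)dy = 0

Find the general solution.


Check exactness: ∂M/∂y = -8xy^3 and ∂N/∂x = -8xy^3; equal, so the equation is exact.
Integrate M with respect to x (treating y as constant): ∫M dx = -x^2y^4 + x^4 + h(y).
Differentiate w.r.t. y and set equal to N: the x-dependent terms already match, leaving h'(y) = 4y^3. Integrate: h(y) = y^4.
So F(x,y) = y^4 - x^2y^4 + x^4.
General solution: y^4 - x^2y^4 + x^4 = C.


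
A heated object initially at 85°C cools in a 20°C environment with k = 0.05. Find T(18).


Newton's law: dT/dt = -k(T - T_a) has solution T(t) = T_a + (T₀ - T_a)e^(-kt).
Plug in T_a = 20, T₀ = 85, k = 0.05, t = 18: T(18) = 20 + (65)e^(-0.90) ≈ 46.4°C.


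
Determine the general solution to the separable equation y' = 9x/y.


Separate variables: y dy = 9x dx.
Integrate both sides: y²/2 = (9/2)x^2 + C₀.
Multiply by 2: y² = 9x^2 + C.


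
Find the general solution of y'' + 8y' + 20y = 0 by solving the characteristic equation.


Characteristic equation: r² + 8r + 20 = 0.
Discriminant is negative; roots r = -4 ± 2i (complex conjugate pair).
General solution uses e^(α x)(C₁ cos(β x) + C₂ sin(β x)): y = e^(-4x)(C₁cos(2x) + C₂sin(2x)).


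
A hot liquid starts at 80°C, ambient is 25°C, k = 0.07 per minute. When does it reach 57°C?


From T(t) = T_a + (T₀ - T_a)e^(-kt), set T(t) = 57:
(57 - 25) / (80 - 25) = e^(-0.07t), so t = -ln(0.582)/0.07 ≈ 7.7 minutes.


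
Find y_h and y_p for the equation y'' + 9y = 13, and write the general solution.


Homogeneous part: r² + 9 = 0 ⇒ r = ±3i, so y_h = C₁cos(3x) + C₂sin(3x).
Try constant y_p = A; plug in: 9A = 13 ⇒ A = 13/9.
General solution: y = C₁cos(3x) + C₂sin(3x) + 13/9.


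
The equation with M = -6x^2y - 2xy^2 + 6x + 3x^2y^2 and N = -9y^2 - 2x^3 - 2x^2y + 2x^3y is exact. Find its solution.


Check exactness: ∂M/∂y = -6x^2 - 4xy + 6x^2y and ∂N/∂x = -6x^2 - 4xy + 6x^2y; equal, so the equation is exact.
Integrate M with respect to x (treating y as constant): ∫M dx = -2x^3y - x^2y^2 + 3x^2 + x^3y^2 + h(y).
Differentiate w.r.t. y and set equal to N: the x-dependent terms already match, leaving h'(y) = -9y^2. Integrate: h(y) = -3y^3.
So F(x,y) = -3y^3 - 2x^3y - x^2y^2 + 3x^2 + x^3y^2.
General solution: -3y^3 - 2x^3y - x^2y^2 + 3x^2 + x^3y^2 = C.


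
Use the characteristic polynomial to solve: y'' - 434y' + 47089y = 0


Characteristic equation: r² - 434r + 47089 = 0, i.e. (r - 217)² = 0.
Repeated root r = 217; include an x factor for the second linearly independent solution.
General solution: y = (C₁ + C₂x)e^(217x).


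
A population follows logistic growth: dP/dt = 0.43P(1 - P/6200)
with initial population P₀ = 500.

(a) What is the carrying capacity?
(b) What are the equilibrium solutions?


Logistic ODE dP/dt = 0.43P(1 - P/6200) has equilibria where dP/dt = 0, i.e. P = 0 or P = 6200.
The coefficient (1 - P/K) = 0 when P = K, identifying K = 6200 as the carrying capacity.
(a) K = 6200; (b) equilibria P = 0 and P = 6200.


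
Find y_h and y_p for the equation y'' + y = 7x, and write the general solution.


Homogeneous: r² + 1 = 0 ⇒ r = ±1i, y_h = C₁cos(x) + C₂sin(x).
Polynomial forcing; try y_p = Ax + B. Then y_p'' + 1 y_p = 1(Ax + B) = 7x, so B = 0 and A = 7.
General solution: y = C₁cos(x) + C₂sin(x) + 7x.


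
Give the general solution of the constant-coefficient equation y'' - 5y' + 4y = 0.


Characteristic equation: r² - 5r + 4 = 0.
Factor: (r - 4)(r - 1) = 0 ⇒ r = 4, 1 (distinct real).
General solution: y = C₁e^(4x) + C₂e^(x).


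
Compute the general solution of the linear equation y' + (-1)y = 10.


P(x) = -1 ⇒ μ = e^(-x).
(μ y)' = 10e^(-x) ⇒ μ y = -10e^(-x) + C.
Divide by μ: y = -10 + Ce^(x).


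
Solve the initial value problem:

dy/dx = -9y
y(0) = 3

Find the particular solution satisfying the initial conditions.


General solution of y' = -9y is y = Ce^(-9x).
Apply y(0) = 3: C = 3.
Particular solution: y = 3e^(-9x).


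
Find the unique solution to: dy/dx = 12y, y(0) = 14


General solution of y' = 12y is y = Ce^(12x).
Apply y(0) = 14: C = 14.
Particular solution: y = 14e^(12x).


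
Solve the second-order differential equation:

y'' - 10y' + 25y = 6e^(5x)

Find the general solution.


Characteristic polynomial (r - 5)² = 0; repeated root r = 5.
y_h = (C₁ + C₂x)e^(5x). Forcing matches the repeated root (resonance), so try y_p = Ax² e^(5x).
Substitute and solve for A: 2A = 6, so A = 3.
General solution: y = (C₁ + C₂x + 3x²)e^(5x).


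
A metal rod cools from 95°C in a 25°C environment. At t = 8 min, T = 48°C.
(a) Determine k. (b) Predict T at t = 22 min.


Newton's law: T(t) = T_a + (T₀ - T_a)e^(-kt).
(a) Use T(8) = 48: (48 - 25)/(95 - 25) = e^(-k·8), so k = -ln(0.329)/8 ≈ 0.1391.
(b) Apply k to t = 22: T(22) = 25 + (70)e^(-3.061) ≈ 28.3°C.


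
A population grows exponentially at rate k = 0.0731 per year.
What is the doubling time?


Exponential growth: P(t) = P₀ e^(0.0731t). Set P(t)/P₀ = 2: e^(0.0731t) = 2.
Solve: t = ln(2)/0.0731 ≈ 9.48 years.


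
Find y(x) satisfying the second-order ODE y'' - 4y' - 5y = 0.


Characteristic equation: r² - 4r - 5 = 0.
Factor: (r - 5)(r + 1) = 0 ⇒ r = 5, -1 (distinct real).
General solution: y = C₁e^(5x) + C₂e^(-x).


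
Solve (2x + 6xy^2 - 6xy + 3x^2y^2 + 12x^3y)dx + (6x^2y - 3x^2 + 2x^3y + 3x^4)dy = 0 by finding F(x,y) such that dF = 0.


Check exactness: ∂M/∂y = 12xy - 6x + 6x^2y + 12x^3 and ∂N/∂x = 12xy - 6x + 6x^2y + 12x^3; equal, so the equation is exact.
Integrate M with respect to x (treating y as constant): ∫M dx = x^2 + 3x^2y^2 - 3x^2y + x^3y^2 + 3x^4y + h(y).
Differentiate w.r.t. y and set equal to N: all terms match, so h'(y) = 0 and h is a constant absorbed into C.
General solution: x^2 + 3x^2y^2 - 3x^2y + x^3y^2 + 3x^4y = C.


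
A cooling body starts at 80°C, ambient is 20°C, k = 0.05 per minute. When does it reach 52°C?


From T(t) = T_a + (T₀ - T_a)e^(-kt), set T(t) = 52:
(52 - 20) / (80 - 20) = e^(-0.05t), so t = -ln(0.533)/0.05 ≈ 12.6 minutes.


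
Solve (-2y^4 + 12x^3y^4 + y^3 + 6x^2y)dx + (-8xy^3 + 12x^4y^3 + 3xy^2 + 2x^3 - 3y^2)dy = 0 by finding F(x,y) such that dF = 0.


Check exactness: ∂M/∂y = -8y^3 + 48x^3y^3 + 3y^2 + 6x^2 and ∂N/∂x = -8y^3 + 48x^3y^3 + 3y^2 + 6x^2; equal, so the equation is exact.
Integrate M with respect to x (treating y as constant): ∫M dx = -2xy^4 + 3x^4y^4 + xy^3 + 2x^3y + h(y).
Differentiate w.r.t. y and set equal to N: the x-dependent terms already match, leaving h'(y) = -3y^2. Integrate: h(y) = -y^3.
So F(x,y) = -2xy^4 + 3x^4y^4 + xy^3 + 2x^3y - y^3.
General solution: -2xy^4 + 3x^4y^4 + xy^3 + 2x^3y - y^3 = C.


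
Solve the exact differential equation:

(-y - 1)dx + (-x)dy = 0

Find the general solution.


Check exactness: ∂M/∂y = -1 and ∂N/∂x = -1; equal, so the equation is exact.
Integrate M with respect to x (treating y as constant): ∫M dx = -xy - x + h(y).
Differentiate w.r.t. y and set equal to N: all terms match, so h'(y) = 0 and h is a constant absorbed into C.
General solution: -xy - x = C.


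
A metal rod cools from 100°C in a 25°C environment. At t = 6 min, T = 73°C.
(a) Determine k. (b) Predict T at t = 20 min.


Newton's law: T(t) = T_a + (T₀ - T_a)e^(-kt).
(a) Use T(6) = 73: (73 - 25)/(100 - 25) = e^(-k·6), so k = -ln(0.640)/6 ≈ 0.0744.
(b) Apply k to t = 20: T(20) = 25 + (75)e^(-1.488) ≈ 41.9°C.


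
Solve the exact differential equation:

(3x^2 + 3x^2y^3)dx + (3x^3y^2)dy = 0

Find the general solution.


Check exactness: ∂M/∂y = 9x^2y^2 and ∂N/∂x = 9x^2y^2; equal, so the equation is exact.
Integrate M with respect to x (treating y as constant): ∫M dx = x^3 + x^3y^3 + h(y).
Differentiate w.r.t. y and set equal to N: all terms match, so h'(y) = 0 and h is a constant absorbed into C.
General solution: x^3 + x^3y^3 = C.


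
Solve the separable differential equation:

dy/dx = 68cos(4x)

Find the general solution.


g(y) = 1, so integrate directly: y = ∫ 68cos(4x) dx = 17sin(4x) + C.


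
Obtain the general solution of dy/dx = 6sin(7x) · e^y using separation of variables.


Separate: e^(-y) dy = 6sin(7x) dx.
Integrate: -e^(-y) = -(6/7)cos(7x) + C₀.
Rearrange: e^(-y) = (6/7)cos(7x) + C.


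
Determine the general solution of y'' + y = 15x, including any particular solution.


Homogeneous: r² + 1 = 0 ⇒ r = ±1i, y_h = C₁cos(x) + C₂sin(x).
Polynomial forcing; try y_p = Ax + B. Then y_p'' + 1 y_p = 1(Ax + B) = 15x, so B = 0 and A = 15.
General solution: y = C₁cos(x) + C₂sin(x) + 15x.


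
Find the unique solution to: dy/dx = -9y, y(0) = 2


General solution of y' = -9y is y = Ce^(-9x).
Apply y(0) = 2: C = 2.
Particular solution: y = 2e^(-9x).


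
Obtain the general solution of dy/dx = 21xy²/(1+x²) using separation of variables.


Separate: dy/y² = 21x/(1+x²) dx.
Integrate LHS: ∫ dy/y² = -1/y.
Integrate RHS via u = 1+x²: (21/2)ln(1+x²) + C.
Result: -1/y = (21/2)ln(1+x²) + C.


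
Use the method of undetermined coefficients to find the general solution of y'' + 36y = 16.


Homogeneous part: r² + 36 = 0 ⇒ r = ±6i, so y_h = C₁cos(6x) + C₂sin(6x).
Try constant y_p = A; plug in: 36A = 16 ⇒ A = 4/9.
General solution: y = C₁cos(6x) + C₂sin(6x) + 4/9.


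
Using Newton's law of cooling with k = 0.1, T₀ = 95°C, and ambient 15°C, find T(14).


Newton's law: dT/dt = -k(T - T_a) has solution T(t) = T_a + (T₀ - T_a)e^(-kt).
Plug in T_a = 15, T₀ = 95, k = 0.1, t = 14: T(14) = 15 + (80)e^(-1.40) ≈ 34.7°C.


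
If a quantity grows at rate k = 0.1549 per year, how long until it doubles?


Exponential growth: P(t) = P₀ e^(0.1549t). Set P(t)/P₀ = 2: e^(0.1549t) = 2.
Solve: t = ln(2)/0.1549 ≈ 4.47 years.


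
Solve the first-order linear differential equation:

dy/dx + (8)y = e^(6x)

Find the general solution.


P(x) = 8 ⇒ μ = e^(8x).
(μ y)' = e^(14x) ⇒ μ y = e^(14x)/14 + C.
Divide by μ: y = (1/14)e^(6x) + Ce^(-8x).


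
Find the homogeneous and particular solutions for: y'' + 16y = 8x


Homogeneous: r² + 16 = 0 ⇒ r = ±4i, y_h = C₁cos(4x) + C₂sin(4x).
Polynomial forcing; try y_p = Ax + B. Then y_p'' + 16 y_p = 16(Ax + B) = 8x, so B = 0 and A = 1/2.
General solution: y = C₁cos(4x) + C₂sin(4x) + (1/2)x.


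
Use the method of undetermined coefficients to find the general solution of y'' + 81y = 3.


Homogeneous part: r² + 81 = 0 ⇒ r = ±9i, so y_h = C₁cos(9x) + C₂sin(9x).
Try constant y_p = A; plug in: 81A = 3 ⇒ A = 1/27.
General solution: y = C₁cos(9x) + C₂sin(9x) + 1/27.


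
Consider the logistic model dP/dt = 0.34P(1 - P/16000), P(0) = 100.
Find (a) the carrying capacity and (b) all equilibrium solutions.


Logistic ODE dP/dt = 0.34P(1 - P/16000) has equilibria where dP/dt = 0, i.e. P = 0 or P = 16000.
The coefficient (1 - P/K) = 0 when P = K, identifying K = 16000 as the carrying capacity.
(a) K = 16000; (b) equilibria P = 0 and P = 16000.


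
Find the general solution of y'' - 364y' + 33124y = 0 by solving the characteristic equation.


Characteristic equation: r² - 364r + 33124 = 0, i.e. (r - 182)² = 0.
Repeated root r = 182; include an x factor for the second linearly independent solution.
General solution: y = (C₁ + C₂x)e^(182x).


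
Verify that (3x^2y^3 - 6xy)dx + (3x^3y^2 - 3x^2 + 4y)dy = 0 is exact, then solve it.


Check exactness: ∂M/∂y = 9x^2y^2 - 6x and ∂N/∂x = 9x^2y^2 - 6x; equal, so the equation is exact.
Integrate M with respect to x (treating y as constant): ∫M dx = x^3y^3 - 3x^2y + h(y).
Differentiate w.r.t. y and set equal to N: the x-dependent terms already match, leaving h'(y) = 4y. Integrate: h(y) = 2y^2.
So F(x,y) = x^3y^3 - 3x^2y + 2y^2.
General solution: x^3y^3 - 3x^2y + 2y^2 = C.


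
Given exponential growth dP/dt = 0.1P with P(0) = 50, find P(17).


The ODE dP/dt = 0.1P has solution P(t) = P(0)e^(0.1t).
Substitute P(0) = 50 and t = 17: P(17) = 50 e^(1.70) ≈ 274.


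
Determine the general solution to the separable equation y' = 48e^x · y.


Separate variables: dy/y = 48e^x dx.
Integrate: ln|y| = 48e^x + C₀.
Exponentiate: y = Ce^(48e^x).


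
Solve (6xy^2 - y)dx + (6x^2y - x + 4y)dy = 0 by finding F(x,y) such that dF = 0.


Check exactness: ∂M/∂y = 12xy - 1 and ∂N/∂x = 12xy - 1; equal, so the equation is exact.
Integrate M with respect to x (treating y as constant): ∫M dx = 3x^2y^2 - xy + h(y).
Differentiate w.r.t. y and set equal to N: the x-dependent terms already match, leaving h'(y) = 4y. Integrate: h(y) = 2y^2.
So F(x,y) = 3x^2y^2 - xy + 2y^2.
General solution: 3x^2y^2 - xy + 2y^2 = C.


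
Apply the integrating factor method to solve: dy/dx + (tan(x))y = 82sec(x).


P(x) = tan(x) ⇒ μ = e^(∫tan(x)dx) = sec(x).
(sec(x) y)' = 82sec²(x) ⇒ sec(x) y = 82tan(x) + C.
Multiply by cos(x): y = 82sin(x) + C·cos(x).


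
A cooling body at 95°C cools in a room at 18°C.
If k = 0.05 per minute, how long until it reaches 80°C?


From T(t) = T_a + (T₀ - T_a)e^(-kt), set T(t) = 80:
(80 - 18) / (95 - 18) = e^(-0.05t), so t = -ln(0.805)/0.05 ≈ 4.3 minutes.


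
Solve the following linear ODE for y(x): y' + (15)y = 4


P(x) = 15, Q(x) = 4; integrating factor μ = e^(15x).
(μ y)' = 4e^(15x) ⇒ μ y = (4/15)e^(15x) + C.
Divide by μ: y = 4/15 + Ce^(-15x).


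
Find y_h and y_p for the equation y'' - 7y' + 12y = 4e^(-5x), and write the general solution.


Characteristic roots of r² - 7r + 12 = 0 are 3, 4.
y_h = C₁e^(3x) + C₂e^(4x).
Forcing exponent -5 is not a characteristic root; try y_p = Ae^(-5x).
Substitute: A·(25 + (-7)·-5 + (12)) = A·72 = 4, so A = 1/18.
General solution: y = C₁e^(3x) + C₂e^(4x) + (1/18)e^(-5x).


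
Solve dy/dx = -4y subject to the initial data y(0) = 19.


General solution of y' = -4y is y = Ce^(-4x).
Apply y(0) = 19: C = 19.
Particular solution: y = 19e^(-4x).


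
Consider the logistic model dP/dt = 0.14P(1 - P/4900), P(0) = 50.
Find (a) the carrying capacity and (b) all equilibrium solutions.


Logistic ODE dP/dt = 0.14P(1 - P/4900) has equilibria where dP/dt = 0, i.e. P = 0 or P = 4900.
The coefficient (1 - P/K) = 0 when P = K, identifying K = 4900 as the carrying capacity.
(a) K = 4900; (b) equilibria P = 0 and P = 4900.


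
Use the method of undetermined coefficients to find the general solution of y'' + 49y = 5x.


Homogeneous: r² + 49 = 0 ⇒ r = ±7i, y_h = C₁cos(7x) + C₂sin(7x).
Polynomial forcing; try y_p = Ax + B. Then y_p'' + 49 y_p = 49(Ax + B) = 5x, so B = 0 and A = 5/49.
General solution: y = C₁cos(7x) + C₂sin(7x) + (5/49)x.


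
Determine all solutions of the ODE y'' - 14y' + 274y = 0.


Characteristic equation: r² - 14r + 274 = 0.
Discriminant is negative; roots r = 7 ± 15i (complex conjugate pair).
General solution uses e^(α x)(C₁ cos(β x) + C₂ sin(β x)): y = e^(7x)(C₁cos(15x) + C₂sin(15x)).


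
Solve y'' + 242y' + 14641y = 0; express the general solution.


Characteristic equation: r² + 242r + 14641 = 0, i.e. (r + 121)² = 0.
Repeated root r = -121; include an x factor for the second linearly independent solution.
General solution: y = (C₁ + C₂x)e^(-121x).


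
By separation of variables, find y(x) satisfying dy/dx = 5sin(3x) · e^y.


Separate: e^(-y) dy = 5sin(3x) dx.
Integrate: -e^(-y) = -(5/3)cos(3x) + C₀.
Rearrange: e^(-y) = (5/3)cos(3x) + C.


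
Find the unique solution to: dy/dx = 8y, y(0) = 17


General solution of y' = 8y is y = Ce^(8x).
Apply y(0) = 17: C = 17.
Particular solution: y = 17e^(8x).


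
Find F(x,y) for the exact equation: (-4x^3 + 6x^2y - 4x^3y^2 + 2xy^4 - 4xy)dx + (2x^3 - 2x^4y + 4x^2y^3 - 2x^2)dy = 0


Check exactness: ∂M/∂y = 6x^2 - 8x^3y + 8xy^3 - 4x and ∂N/∂x = 6x^2 - 8x^3y + 8xy^3 - 4x; equal, so the equation is exact.
Integrate M with respect to x (treating y as constant): ∫M dx = -x^4 + 2x^3y - x^4y^2 + x^2y^4 - 2x^2y + h(y).
Differentiate w.r.t. y and set equal to N: all terms match, so h'(y) = 0 and h is a constant absorbed into C.
General solution: -x^4 + 2x^3y - x^4y^2 + x^2y^4 - 2x^2y = C.


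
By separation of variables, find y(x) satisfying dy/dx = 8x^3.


Integrate both sides with respect to x: y = ∫ 8x^3 dx = 2x^4 + C.


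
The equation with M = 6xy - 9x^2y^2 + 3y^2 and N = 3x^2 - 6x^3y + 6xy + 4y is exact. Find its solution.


Check exactness: ∂M/∂y = 6x - 18x^2y + 6y and ∂N/∂x = 6x - 18x^2y + 6y; equal, so the equation is exact.
Integrate M with respect to x (treating y as constant): ∫M dx = 3x^2y - 3x^3y^2 + 3xy^2 + h(y).
Differentiate w.r.t. y and set equal to N: the x-dependent terms already match, leaving h'(y) = 4y. Integrate: h(y) = 2y^2.
So F(x,y) = 3x^2y - 3x^3y^2 + 3xy^2 + 2y^2.
General solution: 3x^2y - 3x^3y^2 + 3xy^2 + 2y^2 = C.


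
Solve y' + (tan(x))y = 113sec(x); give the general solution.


P(x) = tan(x) ⇒ μ = e^(∫tan(x)dx) = sec(x).
(sec(x) y)' = 113sec²(x) ⇒ sec(x) y = 113tan(x) + C.
Multiply by cos(x): y = 113sin(x) + C·cos(x).


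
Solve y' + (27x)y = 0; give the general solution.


P(x) = 27x ⇒ μ = e^((27/2)x²).
Q(x) = 0 so μ y is constant: y = Ce^(-(27/2)x²).


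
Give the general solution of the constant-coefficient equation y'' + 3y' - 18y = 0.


Characteristic equation: r² + 3r - 18 = 0.
Factor: (r - 3)(r + 6) = 0 ⇒ r = 3, -6 (distinct real).
General solution: y = C₁e^(3x) + C₂e^(-6x).


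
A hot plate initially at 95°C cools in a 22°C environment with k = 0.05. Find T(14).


Newton's law: dT/dt = -k(T - T_a) has solution T(t) = T_a + (T₀ - T_a)e^(-kt).
Plug in T_a = 22, T₀ = 95, k = 0.05, t = 14: T(14) = 22 + (73)e^(-0.70) ≈ 58.3°C.


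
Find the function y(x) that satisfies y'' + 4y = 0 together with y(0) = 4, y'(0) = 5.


Characteristic roots of r² + 4 = 0 are ±2i, so y = C₁cos(2x) + C₂sin(2x).
Apply y(0) = 4: C₁ = 4. Differentiate and apply y'(0) = 5: 2·C₂ = 5, so C₂ = 5/2.
Particular solution: y = 4cos(2x) + (5/2)sin(2x).


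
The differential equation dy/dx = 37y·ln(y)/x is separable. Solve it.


Separate: dy/[y ln(y)] = 37 dx/x.
Substitute u = ln(y): du/u = 37 dx/x.
Integrate: ln|ln(y)| = 37ln|x| + C₀, hence ln(y) = C·x^37.


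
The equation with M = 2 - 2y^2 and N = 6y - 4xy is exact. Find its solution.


Check exactness: ∂M/∂y = -4y and ∂N/∂x = -4y; equal, so the equation is exact.
Integrate M with respect to x (treating y as constant): ∫M dx = 2x - 2xy^2 + h(y).
Differentiate w.r.t. y and set equal to N: the x-dependent terms already match, leaving h'(y) = 6y. Integrate: h(y) = 3y^2.
So F(x,y) = 2x + 3y^2 - 2xy^2.
General solution: 2x + 3y^2 - 2xy^2 = C.


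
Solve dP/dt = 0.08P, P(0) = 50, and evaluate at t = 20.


The ODE dP/dt = 0.08P has solution P(t) = P(0)e^(0.08t).
Substitute P(0) = 50 and t = 20: P(20) = 50 e^(1.60) ≈ 248.


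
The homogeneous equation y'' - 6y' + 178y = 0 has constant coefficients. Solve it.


Characteristic equation: r² - 6r + 178 = 0.
Discriminant is negative; roots r = 3 ± 13i (complex conjugate pair).
General solution uses e^(α x)(C₁ cos(β x) + C₂ sin(β x)): y = e^(3x)(C₁cos(13x) + C₂sin(13x)).


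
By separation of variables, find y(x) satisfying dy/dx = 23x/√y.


Separate: √y dy = 23x dx.
Integrate: (2/3)y^(3/2) = (23/2)x² + C.


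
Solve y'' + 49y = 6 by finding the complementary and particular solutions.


Homogeneous part: r² + 49 = 0 ⇒ r = ±7i, so y_h = C₁cos(7x) + C₂sin(7x).
Try constant y_p = A; plug in: 49A = 6 ⇒ A = 6/49.
General solution: y = C₁cos(7x) + C₂sin(7x) + 6/49.


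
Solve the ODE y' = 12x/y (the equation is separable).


Separate variables: y dy = 12x dx.
Integrate both sides: y²/2 = 6x^2 + C₀.
Multiply by 2: y² = 12x^2 + C.


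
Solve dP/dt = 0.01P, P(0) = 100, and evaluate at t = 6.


The ODE dP/dt = 0.01P has solution P(t) = P(0)e^(0.01t).
Substitute P(0) = 100 and t = 6: P(6) = 100 e^(0.06) ≈ 106.


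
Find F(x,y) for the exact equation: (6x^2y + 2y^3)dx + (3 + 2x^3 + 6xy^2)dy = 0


Check exactness: ∂M/∂y = 6x^2 + 6y^2 and ∂N/∂x = 6x^2 + 6y^2; equal, so the equation is exact.
Integrate M with respect to x (treating y as constant): ∫M dx = 2x^3y + 2xy^3 + h(y).
Differentiate w.r.t. y and set equal to N: the x-dependent terms already match, leaving h'(y) = 3. Integrate: h(y) = 3y.
So F(x,y) = 3y + 2x^3y + 2xy^3.
General solution: 3y + 2x^3y + 2xy^3 = C.


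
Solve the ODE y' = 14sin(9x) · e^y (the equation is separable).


Separate: e^(-y) dy = 14sin(9x) dx.
Integrate: -e^(-y) = -(14/9)cos(9x) + C₀.
Rearrange: e^(-y) = (14/9)cos(9x) + C.


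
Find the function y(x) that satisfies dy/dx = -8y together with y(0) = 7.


General solution of y' = -8y is y = Ce^(-8x).
Apply y(0) = 7: C = 7.
Particular solution: y = 7e^(-8x).


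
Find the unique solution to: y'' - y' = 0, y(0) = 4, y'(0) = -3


Characteristic roots of r² - r = 0 are 0, 1.
General solution y = c₁ + c₂ e^(x).
Apply y(0) = 4: c₁ + c₂ = 4. Apply y'(0) = -3: 0 c₁ + 1 c₂ = -3.
Solve: c₁ = 7, c₂ = -3.
Particular solution: y = 7 - 3e^(x).


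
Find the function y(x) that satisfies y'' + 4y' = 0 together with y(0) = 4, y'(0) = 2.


Characteristic roots of r² + 4r = 0 are -4, 0.
General solution y = c₁ e^(-4x) + c₂.
Apply y(0) = 4: c₁ + c₂ = 4. Apply y'(0) = 2: -4 c₁ + 0 c₂ = 2.
Solve: c₁ = -1/2, c₂ = 9/2.
Particular solution: y = -(1/2)e^(-4x) + 9/2.


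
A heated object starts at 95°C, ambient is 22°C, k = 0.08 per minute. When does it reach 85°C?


From T(t) = T_a + (T₀ - T_a)e^(-kt), set T(t) = 85:
(85 - 22) / (95 - 22) = e^(-0.08t), so t = -ln(0.863)/0.08 ≈ 1.8 minutes.


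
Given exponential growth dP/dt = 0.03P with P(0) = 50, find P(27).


The ODE dP/dt = 0.03P has solution P(t) = P(0)e^(0.03t).
Substitute P(0) = 50 and t = 27: P(27) = 50 e^(0.81) ≈ 112.


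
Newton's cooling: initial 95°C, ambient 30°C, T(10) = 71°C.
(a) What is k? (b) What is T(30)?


Newton's law: T(t) = T_a + (T₀ - T_a)e^(-kt).
(a) Use T(10) = 71: (71 - 30)/(95 - 30) = e^(-k·10), so k = -ln(0.631)/10 ≈ 0.0461.
(b) Apply k to t = 30: T(30) = 30 + (65)e^(-1.382) ≈ 46.3°C.


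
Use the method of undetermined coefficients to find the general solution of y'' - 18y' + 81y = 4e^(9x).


Characteristic polynomial (r - 9)² = 0; repeated root r = 9.
y_h = (C₁ + C₂x)e^(9x). Forcing matches the repeated root (resonance), so try y_p = Ax² e^(9x).
Substitute and solve for A: 2A = 4, so A = 2.
General solution: y = (C₁ + C₂x + 2x²)e^(9x).


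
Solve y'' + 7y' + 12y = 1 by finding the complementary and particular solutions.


Characteristic roots of r² + 7r + 12 = 0 are -3, -4.
y_h = C₁e^(-3x) + C₂e^(-4x).
Constant forcing; try y_p = A. Then 12A = 1 ⇒ A = 1/12.
General solution: y = C₁e^(-3x) + C₂e^(-4x) + 1/12.


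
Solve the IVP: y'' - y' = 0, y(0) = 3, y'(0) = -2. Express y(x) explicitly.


Characteristic roots of r² - r = 0 are 0, 1.
General solution y = c₁ + c₂ e^(x).
Apply y(0) = 3: c₁ + c₂ = 3. Apply y'(0) = -2: 0 c₁ + 1 c₂ = -2.
Solve: c₁ = 5, c₂ = -2.
Particular solution: y = 5 - 2e^(x).


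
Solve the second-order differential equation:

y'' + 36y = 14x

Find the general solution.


Homogeneous: r² + 36 = 0 ⇒ r = ±6i, y_h = C₁cos(6x) + C₂sin(6x).
Polynomial forcing; try y_p = Ax + B. Then y_p'' + 36 y_p = 36(Ax + B) = 14x, so B = 0 and A = 7/18.
General solution: y = C₁cos(6x) + C₂sin(6x) + (7/18)x.


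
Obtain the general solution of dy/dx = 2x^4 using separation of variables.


Integrate both sides with respect to x: y = ∫ 2x^4 dx = (2/5)x^5 + C.


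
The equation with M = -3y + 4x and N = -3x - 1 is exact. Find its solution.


Check exactness: ∂M/∂y = -3 and ∂N/∂x = -3; equal, so the equation is exact.
Integrate M with respect to x (treating y as constant): ∫M dx = -3xy + 2x^2 + h(y).
Differentiate w.r.t. y and set equal to N: the x-dependent terms already match, leaving h'(y) = -1. Integrate: h(y) = -y.
So F(x,y) = -3xy + 2x^2 - y.
General solution: -3xy + 2x^2 - y = C.


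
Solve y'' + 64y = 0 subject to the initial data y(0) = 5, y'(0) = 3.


Characteristic roots of r² + 64 = 0 are ±8i, so y = C₁cos(8x) + C₂sin(8x).
Apply y(0) = 5: C₁ = 5. Differentiate and apply y'(0) = 3: 8·C₂ = 3, so C₂ = 3/8.
Particular solution: y = 5cos(8x) + (3/8)sin(8x).


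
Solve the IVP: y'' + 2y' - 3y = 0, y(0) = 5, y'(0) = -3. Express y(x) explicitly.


Characteristic roots of r² + 2r - 3 = 0 are -3, 1.
General solution y = c₁ e^(-3x) + c₂ e^(x).
Apply y(0) = 5: c₁ + c₂ = 5. Apply y'(0) = -3: -3 c₁ + 1 c₂ = -3.
Solve: c₁ = 2, c₂ = 3.
Particular solution: y = 2e^(-3x) + 3e^(x).


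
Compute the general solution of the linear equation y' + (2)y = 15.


P(x) = 2, Q(x) = 15; integrating factor μ = e^(2x).
(μ y)' = 15e^(2x) ⇒ μ y = (15/2)e^(2x) + C.
Divide by μ: y = 15/2 + Ce^(-2x).


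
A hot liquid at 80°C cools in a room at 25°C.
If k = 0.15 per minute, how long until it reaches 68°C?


From T(t) = T_a + (T₀ - T_a)e^(-kt), set T(t) = 68:
(68 - 25) / (80 - 25) = e^(-0.15t), so t = -ln(0.782)/0.15 ≈ 1.6 minutes.


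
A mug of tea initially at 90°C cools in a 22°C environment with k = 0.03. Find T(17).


Newton's law: dT/dt = -k(T - T_a) has solution T(t) = T_a + (T₀ - T_a)e^(-kt).
Plug in T_a = 22, T₀ = 90, k = 0.03, t = 17: T(17) = 22 + (68)e^(-0.51) ≈ 62.8°C.


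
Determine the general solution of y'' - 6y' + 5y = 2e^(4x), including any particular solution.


Characteristic roots of r² - 6r + 5 = 0 are 5, 1.
y_h = C₁e^(5x) + C₂e^(x).
Forcing exponent 4 is not a characteristic root; try y_p = Ae^(4x).
Substitute: A·(16 + (-6)·4 + (5)) = A·-3 = 2, so A = -2/3.
General solution: y = C₁e^(5x) + C₂e^(x) - (2/3)e^(4x).


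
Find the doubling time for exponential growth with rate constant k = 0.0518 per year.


Exponential growth: P(t) = P₀ e^(0.0518t). Set P(t)/P₀ = 2: e^(0.0518t) = 2.
Solve: t = ln(2)/0.0518 ≈ 13.38 years.


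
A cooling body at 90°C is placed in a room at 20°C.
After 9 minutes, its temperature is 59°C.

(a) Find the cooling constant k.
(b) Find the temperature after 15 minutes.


Newton's law: T(t) = T_a + (T₀ - T_a)e^(-kt).
(a) Use T(9) = 59: (59 - 20)/(90 - 20) = e^(-k·9), so k = -ln(0.557)/9 ≈ 0.0650.
(b) Apply k to t = 15: T(15) = 20 + (70)e^(-0.975) ≈ 46.4°C.


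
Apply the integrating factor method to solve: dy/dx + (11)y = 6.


P(x) = 11, Q(x) = 6; integrating factor μ = e^(11x).
(μ y)' = 6e^(11x) ⇒ μ y = (6/11)e^(11x) + C.
Divide by μ: y = 6/11 + Ce^(-11x).


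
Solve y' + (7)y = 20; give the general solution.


P(x) = 7, Q(x) = 20; integrating factor μ = e^(7x).
(μ y)' = 20e^(7x) ⇒ μ y = (20/7)e^(7x) + C.
Divide by μ: y = 20/7 + Ce^(-7x).


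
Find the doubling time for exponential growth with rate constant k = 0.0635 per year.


Exponential growth: P(t) = P₀ e^(0.0635t). Set P(t)/P₀ = 2: e^(0.0635t) = 2.
Solve: t = ln(2)/0.0635 ≈ 10.92 years.


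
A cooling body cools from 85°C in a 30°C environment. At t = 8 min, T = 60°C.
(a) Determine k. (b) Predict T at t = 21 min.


Newton's law: T(t) = T_a + (T₀ - T_a)e^(-kt).
(a) Use T(8) = 60: (60 - 30)/(85 - 30) = e^(-k·8), so k = -ln(0.545)/8 ≈ 0.0758.
(b) Apply k to t = 21: T(21) = 30 + (55)e^(-1.591) ≈ 41.2°C.


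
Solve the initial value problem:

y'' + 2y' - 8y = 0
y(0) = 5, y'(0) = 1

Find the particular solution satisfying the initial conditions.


Characteristic roots of r² + 2r - 8 = 0 are -4, 2.
General solution y = c₁ e^(-4x) + c₂ e^(2x).
Apply y(0) = 5: c₁ + c₂ = 5. Apply y'(0) = 1: -4 c₁ + 2 c₂ = 1.
Solve: c₁ = 3/2, c₂ = 7/2.
Particular solution: y = (3/2)e^(-4x) + (7/2)e^(2x).


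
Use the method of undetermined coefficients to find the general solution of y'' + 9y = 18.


Homogeneous part: r² + 9 = 0 ⇒ r = ±3i, so y_h = C₁cos(3x) + C₂sin(3x).
Try constant y_p = A; plug in: 9A = 18 ⇒ A = 2.
General solution: y = C₁cos(3x) + C₂sin(3x) + 2.


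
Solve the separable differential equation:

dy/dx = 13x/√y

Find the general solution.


Separate: √y dy = 13x dx.
Integrate: (2/3)y^(3/2) = (13/2)x² + C.


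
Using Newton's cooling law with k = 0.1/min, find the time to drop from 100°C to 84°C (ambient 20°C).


From T(t) = T_a + (T₀ - T_a)e^(-kt), set T(t) = 84:
(84 - 20) / (100 - 20) = e^(-0.1t), so t = -ln(0.800)/0.1 ≈ 2.2 minutes.


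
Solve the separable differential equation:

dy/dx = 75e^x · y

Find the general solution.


Separate variables: dy/y = 75e^x dx.
Integrate: ln|y| = 75e^x + C₀.
Exponentiate: y = Ce^(75e^x).


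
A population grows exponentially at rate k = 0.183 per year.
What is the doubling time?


Exponential growth: P(t) = P₀ e^(0.183t). Set P(t)/P₀ = 2: e^(0.183t) = 2.
Solve: t = ln(2)/0.183 ≈ 3.79 years.


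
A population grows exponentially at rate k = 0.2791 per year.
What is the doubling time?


Exponential growth: P(t) = P₀ e^(0.2791t). Set P(t)/P₀ = 2: e^(0.2791t) = 2.
Solve: t = ln(2)/0.2791 ≈ 2.48 years.


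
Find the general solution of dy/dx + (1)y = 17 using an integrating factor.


P(x) = 1, Q(x) = 17; integrating factor μ = e^(x).
(μ y)' = 17e^(x) ⇒ μ y = 17e^(x) + C.
Divide by μ: y = 17 + Ce^(-x).


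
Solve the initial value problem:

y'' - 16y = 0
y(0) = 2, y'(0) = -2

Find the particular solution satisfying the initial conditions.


Characteristic roots of r² - 16 = 0 are 4, -4.
General solution y = c₁ e^(4x) + c₂ e^(-4x).
Apply y(0) = 2: c₁ + c₂ = 2. Apply y'(0) = -2: 4 c₁ - 4 c₂ = -2.
Solve: c₁ = 3/4, c₂ = 5/4.
Particular solution: y = (3/4)e^(4x) + (5/4)e^(-4x).


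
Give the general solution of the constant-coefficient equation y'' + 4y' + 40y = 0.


Characteristic equation: r² + 4r + 40 = 0.
Discriminant is negative; roots r = -2 ± 6i (complex conjugate pair).
General solution uses e^(α x)(C₁ cos(β x) + C₂ sin(β x)): y = e^(-2x)(C₁cos(6x) + C₂sin(6x)).


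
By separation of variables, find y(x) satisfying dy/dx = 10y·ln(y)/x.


Separate: dy/[y ln(y)] = 10 dx/x.
Substitute u = ln(y): du/u = 10 dx/x.
Integrate: ln|ln(y)| = 10ln|x| + C₀, hence ln(y) = C·x^10.


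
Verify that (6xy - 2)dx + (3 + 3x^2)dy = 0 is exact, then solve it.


Check exactness: ∂M/∂y = 6x and ∂N/∂x = 6x; equal, so the equation is exact.
Integrate M with respect to x (treating y as constant): ∫M dx = 3x^2y - 2x + h(y).
Differentiate w.r.t. y and set equal to N: the x-dependent terms already match, leaving h'(y) = 3. Integrate: h(y) = 3y.
So F(x,y) = 3y + 3x^2y - 2x.
General solution: 3y + 3x^2y - 2x = C.


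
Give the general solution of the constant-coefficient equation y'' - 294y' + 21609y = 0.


Characteristic equation: r² - 294r + 21609 = 0, i.e. (r - 147)² = 0.
Repeated root r = 147; include an x factor for the second linearly independent solution.
General solution: y = (C₁ + C₂x)e^(147x).


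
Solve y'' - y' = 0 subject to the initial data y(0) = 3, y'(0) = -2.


Characteristic roots of r² - r = 0 are 0, 1.
General solution y = c₁ + c₂ e^(x).
Apply y(0) = 3: c₁ + c₂ = 3. Apply y'(0) = -2: 0 c₁ + 1 c₂ = -2.
Solve: c₁ = 5, c₂ = -2.
Particular solution: y = 5 - 2e^(x).


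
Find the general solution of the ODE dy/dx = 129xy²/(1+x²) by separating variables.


Separate: dy/y² = 129x/(1+x²) dx.
Integrate LHS: ∫ dy/y² = -1/y.
Integrate RHS via u = 1+x²: (129/2)ln(1+x²) + C.
Result: -1/y = (129/2)ln(1+x²) + C.


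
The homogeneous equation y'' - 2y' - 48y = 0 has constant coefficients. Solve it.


Characteristic equation: r² - 2r - 48 = 0.
Factor: (r - 8)(r + 6) = 0 ⇒ r = 8, -6 (distinct real).
General solution: y = C₁e^(8x) + C₂e^(-6x).


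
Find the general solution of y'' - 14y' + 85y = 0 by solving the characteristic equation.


Characteristic equation: r² - 14r + 85 = 0.
Discriminant is negative; roots r = 7 ± 6i (complex conjugate pair).
General solution uses e^(α x)(C₁ cos(β x) + C₂ sin(β x)): y = e^(7x)(C₁cos(6x) + C₂sin(6x)).


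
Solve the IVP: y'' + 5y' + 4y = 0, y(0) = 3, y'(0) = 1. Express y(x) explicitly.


Characteristic roots of r² + 5r + 4 = 0 are -4, -1.
General solution y = c₁ e^(-4x) + c₂ e^(-x).
Apply y(0) = 3: c₁ + c₂ = 3. Apply y'(0) = 1: -4 c₁ - 1 c₂ = 1.
Solve: c₁ = -4/3, c₂ = 13/3.
Particular solution: y = -(4/3)e^(-4x) + (13/3)e^(-x).


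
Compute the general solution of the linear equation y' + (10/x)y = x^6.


P(x) = 10/x ⇒ μ = x^10.
(x^10 y)' = x^10·x^6 = x^16.
Integrate: x^10 y = x^17/(17) + C.
Solve for y: y = (1/17)x^7 + C/x^10.


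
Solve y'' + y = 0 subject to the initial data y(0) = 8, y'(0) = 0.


Characteristic roots of r² + 1 = 0 are ±1i, so y = C₁cos(x) + C₂sin(x).
Apply y(0) = 8: C₁ = 8. Differentiate and apply y'(0) = 0: 1·C₂ = 0, so C₂ = 0.
Particular solution: y = 8cos(x).


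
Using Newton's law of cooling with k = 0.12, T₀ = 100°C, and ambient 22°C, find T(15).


Newton's law: dT/dt = -k(T - T_a) has solution T(t) = T_a + (T₀ - T_a)e^(-kt).
Plug in T_a = 22, T₀ = 100, k = 0.12, t = 15: T(15) = 22 + (78)e^(-1.80) ≈ 34.9°C.


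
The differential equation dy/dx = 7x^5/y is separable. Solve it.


Separate variables: y dy = 7x^5 dx.
Integrate both sides: y²/2 = (7/6)x^6 + C₀.
Multiply by 2: y² = (7/3)x^6 + C.


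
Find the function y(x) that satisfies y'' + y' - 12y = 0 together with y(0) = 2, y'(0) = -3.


Characteristic roots of r² + r - 12 = 0 are 3, -4.
General solution y = c₁ e^(3x) + c₂ e^(-4x).
Apply y(0) = 2: c₁ + c₂ = 2. Apply y'(0) = -3: 3 c₁ - 4 c₂ = -3.
Solve: c₁ = 5/7, c₂ = 9/7.
Particular solution: y = (5/7)e^(3x) + (9/7)e^(-4x).


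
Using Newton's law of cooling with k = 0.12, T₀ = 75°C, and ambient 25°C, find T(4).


Newton's law: dT/dt = -k(T - T_a) has solution T(t) = T_a + (T₀ - T_a)e^(-kt).
Plug in T_a = 25, T₀ = 75, k = 0.12, t = 4: T(4) = 25 + (50)e^(-0.48) ≈ 55.9°C.


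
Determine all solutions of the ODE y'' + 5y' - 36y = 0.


Characteristic equation: r² + 5r - 36 = 0.
Factor: (r + 9)(r - 4) = 0 ⇒ r = -9, 4 (distinct real).
General solution: y = C₁e^(-9x) + C₂e^(4x).


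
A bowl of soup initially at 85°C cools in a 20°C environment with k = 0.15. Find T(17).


Newton's law: dT/dt = -k(T - T_a) has solution T(t) = T_a + (T₀ - T_a)e^(-kt).
Plug in T_a = 20, T₀ = 85, k = 0.15, t = 17: T(17) = 20 + (65)e^(-2.55) ≈ 25.1°C.


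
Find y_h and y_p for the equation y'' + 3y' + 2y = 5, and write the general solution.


Characteristic roots of r² + 3r + 2 = 0 are -1, -2.
y_h = C₁e^(-x) + C₂e^(-2x).
Constant forcing; try y_p = A. Then 2A = 5 ⇒ A = 5/2.
General solution: y = C₁e^(-x) + C₂e^(-2x) + 5/2.


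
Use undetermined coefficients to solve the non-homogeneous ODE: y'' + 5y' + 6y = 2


Characteristic roots of r² + 5r + 6 = 0 are -3, -2.
y_h = C₁e^(-3x) + C₂e^(-2x).
Forcing exponent 0 is not a characteristic root; try y_p = A.
Substitute: A·(0 + (5)·0 + (6)) = A·6 = 2, so A = 1/3.
General solution: y = C₁e^(-3x) + C₂e^(-2x) + 1/3.


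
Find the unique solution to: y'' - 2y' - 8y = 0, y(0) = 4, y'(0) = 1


Characteristic roots of r² - 2r - 8 = 0 are 4, -2.
General solution y = c₁ e^(4x) + c₂ e^(-2x).
Apply y(0) = 4: c₁ + c₂ = 4. Apply y'(0) = 1: 4 c₁ - 2 c₂ = 1.
Solve: c₁ = 3/2, c₂ = 5/2.
Particular solution: y = (3/2)e^(4x) + (5/2)e^(-2x).


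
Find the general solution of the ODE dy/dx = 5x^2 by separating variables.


Integrate both sides with respect to x: y = ∫ 5x^2 dx = (5/3)x^3 + C.


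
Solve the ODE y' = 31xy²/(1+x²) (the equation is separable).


Separate: dy/y² = 31x/(1+x²) dx.
Integrate LHS: ∫ dy/y² = -1/y.
Integrate RHS via u = 1+x²: (31/2)ln(1+x²) + C.
Result: -1/y = (31/2)ln(1+x²) + C.


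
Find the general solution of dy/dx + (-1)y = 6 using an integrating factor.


P(x) = -1 ⇒ μ = e^(-x).
(μ y)' = 6e^(-x) ⇒ μ y = -6e^(-x) + C.
Divide by μ: y = -6 + Ce^(x).


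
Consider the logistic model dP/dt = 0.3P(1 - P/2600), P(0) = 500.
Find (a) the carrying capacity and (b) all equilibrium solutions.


Logistic ODE dP/dt = 0.3P(1 - P/2600) has equilibria where dP/dt = 0, i.e. P = 0 or P = 2600.
The coefficient (1 - P/K) = 0 when P = K, identifying K = 2600 as the carrying capacity.
(a) K = 2600; (b) equilibria P = 0 and P = 2600.


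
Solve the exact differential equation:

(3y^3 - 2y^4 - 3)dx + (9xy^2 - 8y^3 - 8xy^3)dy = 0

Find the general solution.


Check exactness: ∂M/∂y = 9y^2 - 8y^3 and ∂N/∂x = 9y^2 - 8y^3; equal, so the equation is exact.
Integrate M with respect to x (treating y as constant): ∫M dx = 3xy^3 - 2xy^4 - 3x + h(y).
Differentiate w.r.t. y and set equal to N: the x-dependent terms already match, leaving h'(y) = -8y^3. Integrate: h(y) = -2y^4.
So F(x,y) = 3xy^3 - 2y^4 - 2xy^4 - 3x.
General solution: 3xy^3 - 2y^4 - 2xy^4 - 3x = C.
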